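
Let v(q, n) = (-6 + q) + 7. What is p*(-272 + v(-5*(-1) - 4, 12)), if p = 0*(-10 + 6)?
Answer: 0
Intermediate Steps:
v(q, n) = 1 + q
p = 0 (p = 0*(-4) = 0)
p*(-272 + v(-5*(-1) - 4, 12)) = 0*(-272 + (1 + (-5*(-1) - 4))) = 0*(-272 + (1 + (5 - 4))) = 0*(-272 + (1 + 1)) = 0*(-272 + 2) = 0*(-270) = 0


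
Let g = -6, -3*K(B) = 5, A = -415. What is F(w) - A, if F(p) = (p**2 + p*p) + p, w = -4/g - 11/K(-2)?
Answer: 118772/225 ≈ 527.88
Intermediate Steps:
K(B) = -5/3 (K(B) = -1/3*5 = -5/3)
w = 109/15 (w = -4/(-6) - 11/(-5/3) = -4*(-1/6) - 11*(-3/5) = 2/3 + 33/5 = 109/15 ≈ 7.2667)
F(p) = p + 2*p**2 (F(p) = (p**2 + p**2) + p = 2*p**2 + p = p + 2*p**2)
F(w) - A = 109*(1 + 2*(109/15))/15 - 1*(-415) = 109*(1 + 218/15)/15 + 415 = (109/15)*(233/15) + 415 = 25397/225 + 415 = 118772/225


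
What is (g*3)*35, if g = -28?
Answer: -2940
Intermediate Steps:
(g*3)*35 = -28*3*35 = -84*35 = -2940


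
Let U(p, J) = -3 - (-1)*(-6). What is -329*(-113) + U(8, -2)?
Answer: 37168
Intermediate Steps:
U(p, J) = -9 (U(p, J) = -3 - 1*6 = -3 - 6 = -9)
-329*(-113) + U(8, -2) = -329*(-113) - 9 = 37177 - 9 = 37168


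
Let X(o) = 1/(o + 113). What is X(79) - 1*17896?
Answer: -3436031/192 ≈ -17896.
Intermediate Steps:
X(o) = 1/(113 + o)
X(79) - 1*17896 = 1/(113 + 79) - 1*17896 = 1/192 - 17896 = -3436031/192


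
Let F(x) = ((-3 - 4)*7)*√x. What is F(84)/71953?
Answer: -14*√21/10279 ≈ -0.0062415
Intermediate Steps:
F(x) = -49*√x (F(x) = (-7*7)*√x = -49*√x)
F(84)/71953 = -98*√21/71953 = -98*√21*(1/71953) = -14*√21/10279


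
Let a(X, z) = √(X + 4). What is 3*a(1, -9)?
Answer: 3*√5 ≈ 6.7082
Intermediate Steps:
a(X, z) = √(4 + X)
3*a(1, -9) = 3*√(4 + 1) = 3*√5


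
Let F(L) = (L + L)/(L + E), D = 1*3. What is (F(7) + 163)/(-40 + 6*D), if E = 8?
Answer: -2459/330 ≈ -7.4515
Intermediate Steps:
D = 3
F(L) = 2*L/(8 + L) (F(L) = (L + L)/(L + 8) = (2*L)/(8 + L) = 2*L/(8 + L))
(F(7) + 163)/(-40 + 6*D) = (2*7/(8 + 7) + 163)/(-40 + 6*3) = (2*7/15 + 163)/(-40 + 18) = (2*7*(1/15) + 163)/(-22) = (14/15 + 163)*(-1/22) = (2459/15)*(-1/22) = -2459/330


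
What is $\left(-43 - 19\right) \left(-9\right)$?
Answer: $558$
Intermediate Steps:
$\left(-43 - 19\right) \left(-9\right) = \left(-62\right) \left(-9\right) = 558$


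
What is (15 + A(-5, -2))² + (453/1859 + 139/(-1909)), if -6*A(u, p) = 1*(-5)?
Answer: 32050029311/127757916 ≈ 250.87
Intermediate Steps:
A(u, p) = ⅚ (A(u, p) = -(-5)/6 = -⅙*(-5) = ⅚)
(15 + A(-5, -2))² + (453/1859 + 139/(-1909)) = (15 + ⅚)² + (453/1859 + 139/(-1909)) = (95/6)² + (453*(1/1859) + 139*(-1/1909)) = 9025/36 + (453/1859 - 139/1909) = 9025/36 + 606376/3548831 = 32050029311/127757916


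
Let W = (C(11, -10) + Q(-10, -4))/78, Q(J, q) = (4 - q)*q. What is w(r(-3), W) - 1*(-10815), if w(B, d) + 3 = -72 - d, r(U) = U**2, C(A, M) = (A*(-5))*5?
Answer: 838027/78 ≈ 10744.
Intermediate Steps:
C(A, M) = -25*A (C(A, M) = -5*A*5 = -25*A)
Q(J, q) = q*(4 - q)
W = -307/78 (W = (-25*11 - 4*(4 - 1*(-4)))/78 = (-275 - 4*(4 + 4))*(1/78) = (-275 - 4*8)*(1/78) = (-275 - 32)*(1/78) = -307*1/78 = -307/78 ≈ -3.9359)
w(B, d) = -75 - d (w(B, d) = -3 + (-72 - d) = -75 - d)
w(r(-3), W) - 1*(-10815) = (-75 - 1*(-307/78)) - 1*(-10815) = (-75 + 307/78) + 10815 = -5543/78 + 10815 = 838027/78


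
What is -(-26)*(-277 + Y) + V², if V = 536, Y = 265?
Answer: 286984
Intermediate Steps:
-(-26)*(-277 + Y) + V² = -(-26)*(-277 + 265) + 536² = -(-26)*(-12) + 287296 = -1*312 + 287296 = -312 + 287296 = 286984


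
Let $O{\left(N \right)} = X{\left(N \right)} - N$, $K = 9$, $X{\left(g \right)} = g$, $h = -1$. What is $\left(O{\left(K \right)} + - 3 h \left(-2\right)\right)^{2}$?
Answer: $36$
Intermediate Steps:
$O{\left(N \right)} = 0$ ($O{\left(N \right)} = N - N = 0$)
$\left(O{\left(K \right)} + - 3 h \left(-2\right)\right)^{2} = \left(0 + \left(-3\right) \left(-1\right) \left(-2\right)\right)^{2} = \left(0 + 3 \left(-2\right)\right)^{2} = \left(0 - 6\right)^{2} = \left(-6\right)^{2} = 36$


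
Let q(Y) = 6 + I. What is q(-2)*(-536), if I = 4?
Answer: -5360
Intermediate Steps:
q(Y) = 10 (q(Y) = 6 + 4 = 10)
q(-2)*(-536) = 10*(-536) = -5360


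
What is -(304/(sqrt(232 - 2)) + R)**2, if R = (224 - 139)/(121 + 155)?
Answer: -153077021/380880 - 1292*sqrt(230)/1587 ≈ -414.25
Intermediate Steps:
R = 85/276 ≈ 0.30797
-(304/(sqrt(232 - 2)) + R)**2 = -(304/(sqrt(232 - 2)) + 85/276)**2 = -(304/(sqrt(230)) + 85/276)**2 = -(304*(sqrt(230)/230) + 85/276)**2 = -(152*sqrt(230)/115 + 85/276)**2 = -(85/276 + 152*sqrt(230)/115)**2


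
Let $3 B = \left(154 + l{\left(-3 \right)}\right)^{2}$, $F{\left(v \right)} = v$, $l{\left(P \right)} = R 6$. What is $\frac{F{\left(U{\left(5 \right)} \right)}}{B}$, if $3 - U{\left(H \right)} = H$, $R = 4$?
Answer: $- \frac{3}{15842} \approx -0.00018937$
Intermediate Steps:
$l{\left(P \right)} = 24$ ($l{\left(P \right)} = 4 \cdot 6 = 24$)
$U{\left(H \right)} = 3 - H$
$B = \frac{31684}{3}$ ($B = \frac{\left(154 + 24\right)^{2}}{3} = \frac{178^{2}}{3} = \frac{1}{3} \cdot 31684 = \frac{31684}{3} \approx 10561.0$)
$\frac{F{\left(U{\left(5 \right)} \right)}}{B} = \frac{3 - 5}{\frac{31684}{3}} = \left(3 - 5\right) \frac{3}{31684} = \left(-2\right) \frac{3}{31684} = - \frac{3}{15842}$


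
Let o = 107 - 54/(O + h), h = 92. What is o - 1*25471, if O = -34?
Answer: -735583/29 ≈ -25365.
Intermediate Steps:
o = 3076/29 (o = 107 - 54/(-34 + 92) = 107 - 54/58 = 107 + (1/58)*(-54) = 107 - 27/29 = 3076/29 ≈ 106.07)
o - 1*25471 = 3076/29 - 1*25471 = 3076/29 - 25471 = -735583/29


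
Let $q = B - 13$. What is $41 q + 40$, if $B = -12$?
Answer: $-985$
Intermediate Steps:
$q = -25$ ($q = -12 - 13 = -25$)
$41 q + 40 = 41 \left(-25\right) + 40 = -1025 + 40 = -985$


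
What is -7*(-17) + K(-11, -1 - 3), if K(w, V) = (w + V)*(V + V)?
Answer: 239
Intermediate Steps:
K(w, V) = 2*V*(V + w) (K(w, V) = (V + w)*(2*V) = 2*V*(V + w))
-7*(-17) + K(-11, -1 - 3) = -7*(-17) + 2*(-1 - 3)*((-1 - 3) - 11) = 119 + 2*(-4)*(-4 - 11) = 119 + 2*(-4)*(-15) = 119 + 120 = 239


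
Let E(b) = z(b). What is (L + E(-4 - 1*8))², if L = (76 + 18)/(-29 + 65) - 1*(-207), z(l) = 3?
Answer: 14645929/324 ≈ 45204.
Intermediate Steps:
E(b) = 3
L = 3773/18 (L = 94/36 + 207 = 94*(1/36) + 207 = 47/18 + 207 = 3773/18 ≈ 209.61)
(L + E(-4 - 1*8))² = (3773/18 + 3)² = (3827/18)² = 14645929/324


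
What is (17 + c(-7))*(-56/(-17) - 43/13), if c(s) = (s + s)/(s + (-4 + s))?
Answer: -160/663 ≈ -0.24133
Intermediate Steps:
c(s) = 2*s/(-4 + 2*s) (c(s) = (2*s)/(-4 + 2*s) = 2*s/(-4 + 2*s))
(17 + c(-7))*(-56/(-17) - 43/13) = (17 - 7/(-2 - 7))*(-56/(-17) - 43/13) = (17 - 7/(-9))*(-56*(-1/17) - 43*1/13) = (17 - 7*(-1/9))*(56/17 - 43/13) = (17 + 7/9)*(-3/221) = (160/9)*(-3/221) = -160/663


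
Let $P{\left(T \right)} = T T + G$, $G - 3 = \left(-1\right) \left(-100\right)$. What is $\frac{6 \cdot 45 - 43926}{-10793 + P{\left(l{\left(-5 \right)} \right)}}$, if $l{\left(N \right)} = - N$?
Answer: $\frac{14552}{3555} \approx 4.0934$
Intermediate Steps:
$G = 103$ ($G = 3 - -100 = 3 + 100 = 103$)
$P{\left(T \right)} = 103 + T^{2}$ ($P{\left(T \right)} = T T + 103 = T^{2} + 103 = 103 + T^{2}$)
$\frac{6 \cdot 45 - 43926}{-10793 + P{\left(l{\left(-5 \right)} \right)}} = \frac{6 \cdot 45 - 43926}{-10793 + \left(103 + \left(\left(-1\right) \left(-5\right)\right)^{2}\right)} = \frac{270 - 43926}{-10793 + \left(103 + 5^{2}\right)} = - \frac{43656}{-10793 + \left(103 + 25\right)} = - \frac{43656}{-10793 + 128} = - \frac{43656}{-10665} = \left(-43656\right) \left(- \frac{1}{10665}\right) = \frac{14552}{3555}$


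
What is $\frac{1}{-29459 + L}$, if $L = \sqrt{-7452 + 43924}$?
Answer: $- \frac{29459}{867796209} - \frac{2 \sqrt{9118}}{867796209} \approx -3.4167 \cdot 10^{-5}$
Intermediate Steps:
$L = 2 \sqrt{9118}$ ($L = \sqrt{36472} = 2 \sqrt{9118} \approx 190.98$)
$\frac{1}{-29459 + L} = \frac{1}{-29459 + 2 \sqrt{9118}}$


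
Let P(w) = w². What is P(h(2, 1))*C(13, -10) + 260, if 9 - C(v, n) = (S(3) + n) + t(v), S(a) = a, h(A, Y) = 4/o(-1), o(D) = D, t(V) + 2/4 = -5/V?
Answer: 6892/13 ≈ 530.15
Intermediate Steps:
t(V) = -½ - 5/V
h(A, Y) = -4 (h(A, Y) = 4/(-1) = 4*(-1) = -4)
C(v, n) = 6 - n - (-10 - v)/(2*v) (C(v, n) = 9 - ((3 + n) + (-10 - v)/(2*v)) = 9 - (3 + n + (-10 - v)/(2*v)) = 9 + (-3 - n - (-10 - v)/(2*v)) = 6 - n - (-10 - v)/(2*v))
P(h(2, 1))*C(13, -10) + 260 = (-4)²*(13/2 - 1*(-10) + 5/13) + 260 = 16*(13/2 + 10 + 5*(1/13)) + 260 = 16*(13/2 + 10 + 5/13) + 260 = 16*(439/26) + 260 = 3512/13 + 260 = 6892/13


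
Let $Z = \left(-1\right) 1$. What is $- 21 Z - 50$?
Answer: $-29$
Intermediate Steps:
$Z = -1$
$- 21 Z - 50 = \left(-21\right) \left(-1\right) - 50 = 21 - 50 = -29$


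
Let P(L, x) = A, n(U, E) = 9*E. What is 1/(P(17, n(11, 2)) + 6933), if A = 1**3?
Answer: 1/6934 ≈ 0.00014422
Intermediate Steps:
A = 1
P(L, x) = 1
1/(P(17, n(11, 2)) + 6933) = 1/(1 + 6933) = 1/6934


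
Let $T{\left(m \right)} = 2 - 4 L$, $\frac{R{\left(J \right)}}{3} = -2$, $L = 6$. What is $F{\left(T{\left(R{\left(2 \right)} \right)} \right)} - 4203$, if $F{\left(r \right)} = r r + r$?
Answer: $-3741$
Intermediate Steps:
$R{\left(J \right)} = -6$ ($R{\left(J \right)} = 3 \left(-2\right) = -6$)
$T{\left(m \right)} = -22$ ($T{\left(m \right)} = 2 - 4 \cdot 6 = 2 - 24 = -22$)
$F{\left(r \right)} = r + r^{2}$ ($F{\left(r \right)} = r^{2} + r = r + r^{2}$)
$F{\left(T{\left(R{\left(2 \right)} \right)} \right)} - 4203 = - 22 \left(1 - 22\right) - 4203 = \left(-22\right) \left(-21\right) - 4203 = 462 - 4203 = -3741$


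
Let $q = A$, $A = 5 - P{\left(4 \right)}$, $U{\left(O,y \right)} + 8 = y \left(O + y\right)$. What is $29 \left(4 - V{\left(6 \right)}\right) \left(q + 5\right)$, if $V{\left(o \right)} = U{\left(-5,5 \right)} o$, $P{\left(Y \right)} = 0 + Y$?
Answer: $9048$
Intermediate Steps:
$P{\left(Y \right)} = Y$
$U{\left(O,y \right)} = -8 + y \left(O + y\right)$
$V{\left(o \right)} = - 8 o$ ($V{\left(o \right)} = \left(-8 + 5^{2} - 25\right) o = \left(-8 + 25 - 25\right) o = - 8 o$)
$A = 1$ ($A = 5 - 4 = 1$)
$q = 1$
$29 \left(4 - V{\left(6 \right)}\right) \left(q + 5\right) = 29 \left(4 - \left(-8\right) 6\right) \left(1 + 5\right) = 29 \left(4 - -48\right) 6 = 29 \left(4 + 48\right) 6 = 29 \cdot 52 \cdot 6 = 29 \cdot 312 = 9048$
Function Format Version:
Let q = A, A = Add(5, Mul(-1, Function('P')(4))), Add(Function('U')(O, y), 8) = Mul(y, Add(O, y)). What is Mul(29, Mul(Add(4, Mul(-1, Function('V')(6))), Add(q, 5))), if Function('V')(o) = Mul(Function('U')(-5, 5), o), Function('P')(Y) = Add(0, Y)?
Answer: 9048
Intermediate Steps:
Function('P')(Y) = Y
Function('U')(O, y) = Add(-8, Mul(y, Add(O, y)))
Function('V')(o) = Mul(-8, o) (Function('V')(o) = Mul(Add(-8, Pow(5, 2), Mul(-5, 5)), o) = Mul(Add(-8, 25, -25), o) = Mul(-8, o))
A = 1 (A = Add(5, Mul(-1, 4)) = Add(5, -4) = 1)
q = 1
Mul(29, Mul(Add(4, Mul(-1, Function('V')(6))), Add(q, 5))) = Mul(29, Mul(Add(4, Mul(-1, Mul(-8, 6))), Add(1, 5))) = Mul(29, Mul(Add(4, Mul(-1, -48)), 6)) = Mul(29, Mul(Add(4, 48), 6)) = Mul(29, Mul(52, 6)) = Mul(29, 312) = 9048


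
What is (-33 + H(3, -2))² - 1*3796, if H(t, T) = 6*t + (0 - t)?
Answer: -3472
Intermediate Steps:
H(t, T) = 5*t (H(t, T) = 6*t - t = 5*t)
(-33 + H(3, -2))² - 1*3796 = (-33 + 5*3)² - 1*3796 = (-33 + 15)² - 3796 = (-18)² - 3796 = 324 - 3796 = -3472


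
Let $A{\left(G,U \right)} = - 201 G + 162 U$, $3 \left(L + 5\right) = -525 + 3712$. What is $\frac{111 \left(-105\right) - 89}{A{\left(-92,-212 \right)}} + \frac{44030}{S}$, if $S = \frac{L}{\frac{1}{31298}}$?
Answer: $\frac{146000748143}{196717882764} \approx 0.74218$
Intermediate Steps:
$L = \frac{3172}{3}$ ($L = -5 + \frac{-525 + 3712}{3} = -5 + \frac{1}{3} \cdot 3187 = -5 + \frac{3187}{3} = \frac{3172}{3} \approx 1057.3$)
$S = \frac{99277256}{3}$ ($S = \frac{3172}{3 \cdot \frac{1}{31298}} = \frac{3172 \frac{1}{\frac{1}{31298}}}{3} = \frac{3172}{3} \cdot 31298 = \frac{99277256}{3} \approx 3.3092 \cdot 10^{7}$)
$\frac{111 \left(-105\right) - 89}{A{\left(-92,-212 \right)}} + \frac{44030}{S} = \frac{111 \left(-105\right) - 89}{\left(-201\right) \left(-92\right) + 162 \left(-212\right)} + \frac{44030}{\frac{99277256}{3}} = \frac{-11655 - 89}{18492 - 34344} + 44030 \cdot \frac{3}{99277256} = - \frac{11744}{-15852} + \frac{66045}{49638628} = \left(-11744\right) \left(- \frac{1}{15852}\right) + \frac{66045}{49638628} = \frac{2936}{3963} + \frac{66045}{49638628} = \frac{146000748143}{196717882764}$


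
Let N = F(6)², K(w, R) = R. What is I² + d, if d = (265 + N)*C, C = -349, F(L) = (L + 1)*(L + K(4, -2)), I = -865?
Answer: 382124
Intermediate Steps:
F(L) = (1 + L)*(-2 + L) (F(L) = (L + 1)*(L - 2) = (1 + L)*(-2 + L))
N = 784 (N = (-2 + 6² - 1*6)² = (-2 + 36 - 6)² = 28² = 784)
d = -366101 (d = (265 + 784)*(-349) = 1049*(-349) = -366101)
I² + d = (-865)² - 366101 = 748225 - 366101 = 382124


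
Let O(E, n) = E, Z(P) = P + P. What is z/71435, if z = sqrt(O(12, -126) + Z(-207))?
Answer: I*sqrt(402)/71435 ≈ 0.00028067*I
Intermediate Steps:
Z(P) = 2*P
z = I*sqrt(402) (z = sqrt(12 + 2*(-207)) = sqrt(12 - 414) = sqrt(-402) = I*sqrt(402) ≈ 20.05*I)
z/71435 = (I*sqrt(402))/71435 = (I*sqrt(402))*(1/71435) = I*sqrt(402)/71435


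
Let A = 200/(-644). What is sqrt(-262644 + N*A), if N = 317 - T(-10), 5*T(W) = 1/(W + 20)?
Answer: I*sqrt(6810546813)/161 ≈ 512.58*I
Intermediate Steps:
A = -50/161 (A = 200*(-1/644) = -50/161 ≈ -0.31056)
T(W) = 1/(5*(20 + W)) (T(W) = 1/(5*(W + 20)) = 1/(5*(20 + W)))
N = 15849/50 (N = 317 - 1/(5*(20 - 10)) = 317 - 1/(5*10) = 317 - 1*1/50 = 317 - 1/50 = 15849/50 ≈ 316.98)
sqrt(-262644 + N*A) = sqrt(-262644 + (15849/50)*(-50/161)) = sqrt(-262644 - 15849/161) = sqrt(-42301533/161) = I*sqrt(6810546813)/161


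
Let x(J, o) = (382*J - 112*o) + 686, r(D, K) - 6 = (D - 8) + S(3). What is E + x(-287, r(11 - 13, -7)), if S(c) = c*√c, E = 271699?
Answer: 163199 - 336*√3 ≈ 1.6262e+5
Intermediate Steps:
S(c) = c^(3/2)
r(D, K) = -2 + D + 3*√3 (r(D, K) = 6 + ((D - 8) + 3^(3/2)) = 6 + ((-8 + D) + 3*√3) = 6 + (-8 + D + 3*√3) = -2 + D + 3*√3)
x(J, o) = 686 - 112*o + 382*J (x(J, o) = (-112*o + 382*J) + 686 = 686 - 112*o + 382*J)
E + x(-287, r(11 - 13, -7)) = 271699 + (686 - 112*(-2 + (11 - 13) + 3*√3) + 382*(-287)) = 271699 + (686 - 112*(-2 - 2 + 3*√3) - 109634) = 271699 + (686 - 112*(-4 + 3*√3) - 109634) = 271699 + (686 + (448 - 336*√3) - 109634) = 271699 + (-108500 - 336*√3) = 163199 - 336*√3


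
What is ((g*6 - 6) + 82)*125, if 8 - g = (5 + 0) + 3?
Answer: 9500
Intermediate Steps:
g = 0 (g = 8 - ((5 + 0) + 3) = 8 - (5 + 3) = 8 - 1*8 = 8 - 8 = 0)
((g*6 - 6) + 82)*125 = ((0*6 - 6) + 82)*125 = ((0 - 6) + 82)*125 = (-6 + 82)*125 = 76*125 = 9500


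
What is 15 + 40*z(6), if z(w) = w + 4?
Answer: 415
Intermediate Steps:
z(w) = 4 + w
15 + 40*z(6) = 15 + 40*(4 + 6) = 15 + 40*10 = 15 + 400 = 415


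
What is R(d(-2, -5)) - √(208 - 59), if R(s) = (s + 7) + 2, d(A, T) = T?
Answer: 4 - √149 ≈ -8.2066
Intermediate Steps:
R(s) = 9 + s (R(s) = (7 + s) + 2 = 9 + s)
R(d(-2, -5)) - √(208 - 59) = (9 - 5) - √(208 - 59) = 4 - √149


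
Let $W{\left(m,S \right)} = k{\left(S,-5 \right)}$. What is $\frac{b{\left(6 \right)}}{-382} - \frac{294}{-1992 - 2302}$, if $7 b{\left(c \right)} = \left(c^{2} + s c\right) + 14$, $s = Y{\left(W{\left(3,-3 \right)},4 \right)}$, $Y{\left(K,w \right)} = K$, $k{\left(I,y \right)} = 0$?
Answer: $\frac{142864}{2870539} \approx 0.049769$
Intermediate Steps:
$W{\left(m,S \right)} = 0$
$s = 0$
$b{\left(c \right)} = 2 + \frac{c^{2}}{7}$ ($b{\left(c \right)} = \frac{\left(c^{2} + 0 c\right) + 14}{7} = \frac{\left(c^{2} + 0\right) + 14}{7} = \frac{c^{2} + 14}{7} = \frac{14 + c^{2}}{7} = 2 + \frac{c^{2}}{7}$)
$\frac{b{\left(6 \right)}}{-382} - \frac{294}{-1992 - 2302} = \frac{2 + \frac{6^{2}}{7}}{-382} - \frac{294}{-1992 - 2302} = \left(2 + \frac{1}{7} \cdot 36\right) \left(- \frac{1}{382}\right) - \frac{294}{-4294} = \left(2 + \frac{36}{7}\right) \left(- \frac{1}{382}\right) - - \frac{147}{2147} = \frac{50}{7} \left(- \frac{1}{382}\right) + \frac{147}{2147} = - \frac{25}{1337} + \frac{147}{2147} = \frac{142864}{2870539}$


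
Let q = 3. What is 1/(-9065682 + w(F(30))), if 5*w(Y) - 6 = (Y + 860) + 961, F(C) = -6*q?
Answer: -5/45326601 ≈ -1.1031e-7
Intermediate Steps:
F(C) = -18 (F(C) = -6*3 = -18)
w(Y) = 1827/5 + Y/5 (w(Y) = 6/5 + ((Y + 860) + 961)/5 = 6/5 + ((860 + Y) + 961)/5 = 6/5 + (1821 + Y)/5 = 6/5 + (1821/5 + Y/5) = 1827/5 + Y/5)
1/(-9065682 + w(F(30))) = 1/(-9065682 + (1827/5 + (⅕)*(-18))) = 1/(-9065682 + (1827/5 - 18/5)) = 1/(-9065682 + 1809/5) = 1/(-45326601/5) = -5/45326601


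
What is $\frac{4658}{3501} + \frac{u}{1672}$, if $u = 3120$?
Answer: $\frac{2338912}{731709} \approx 3.1965$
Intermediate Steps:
$\frac{4658}{3501} + \frac{u}{1672} = \frac{4658}{3501} + \frac{3120}{1672} = 4658 \cdot \frac{1}{3501} + 3120 \cdot \frac{1}{1672} = \frac{4658}{3501} + \frac{390}{209} = \frac{2338912}{731709}$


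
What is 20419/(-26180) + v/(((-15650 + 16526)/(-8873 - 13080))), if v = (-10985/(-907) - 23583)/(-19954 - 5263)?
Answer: -453433386558817/18733392070140 ≈ -24.205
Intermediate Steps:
v = 21378796/22871819 (v = (-10985*(-1/907) - 23583)/(-25217) = (10985/907 - 23583)*(-1/25217) = -21378796/907*(-1/25217) = 21378796/22871819 ≈ 0.93472)
20419/(-26180) + v/(((-15650 + 16526)/(-8873 - 13080))) = 20419/(-26180) + 21378796/(22871819*(((-15650 + 16526)/(-8873 - 13080)))) = 20419*(-1/26180) + 21378796/(22871819*((876/(-21953)))) = -2917/3740 + 21378796/(22871819*((876*(-1/21953)))) = -2917/3740 + 21378796/(22871819*(-876/21953)) = -2917/3740 + (21378796/22871819)*(-21953/876) = -2917/3740 - 117332177147/5008928361 = -453433386558817/18733392070140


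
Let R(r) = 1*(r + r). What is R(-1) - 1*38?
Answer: -40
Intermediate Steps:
R(r) = 2*r (R(r) = 1*(2*r) = 2*r)
R(-1) - 1*38 = 2*(-1) - 1*38 = -2 - 38 = -40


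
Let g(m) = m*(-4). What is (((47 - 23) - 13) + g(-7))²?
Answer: 1521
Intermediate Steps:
g(m) = -4*m
(((47 - 23) - 13) + g(-7))² = (((47 - 23) - 13) - 4*(-7))² = ((24 - 13) + 28)² = (11 + 28)² = 39² = 1521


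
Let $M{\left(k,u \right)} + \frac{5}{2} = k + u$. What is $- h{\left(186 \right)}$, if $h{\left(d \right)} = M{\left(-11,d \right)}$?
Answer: $- \frac{345}{2} \approx -172.5$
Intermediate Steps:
$M{\left(k,u \right)} = - \frac{5}{2} + k + u$ ($M{\left(k,u \right)} = - \frac{5}{2} + \left(k + u\right) = - \frac{5}{2} + k + u$)
$h{\left(d \right)} = - \frac{27}{2} + d$ ($h{\left(d \right)} = - \frac{5}{2} - 11 + d = - \frac{27}{2} + d$)
$- h{\left(186 \right)} = - (- \frac{27}{2} + 186) = \left(-1\right) \frac{345}{2} = - \frac{345}{2}$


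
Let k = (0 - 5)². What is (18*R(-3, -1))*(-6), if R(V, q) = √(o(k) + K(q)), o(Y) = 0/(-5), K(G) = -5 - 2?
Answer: -108*I*√7 ≈ -285.74*I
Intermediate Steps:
K(G) = -7
k = 25 (k = (-5)² = 25)
o(Y) = 0 (o(Y) = 0*(-⅕) = 0)
R(V, q) = I*√7 (R(V, q) = √(0 - 7) = √(-7) = I*√7)
(18*R(-3, -1))*(-6) = (18*(I*√7))*(-6) = (18*I*√7)*(-6) = -108*I*√7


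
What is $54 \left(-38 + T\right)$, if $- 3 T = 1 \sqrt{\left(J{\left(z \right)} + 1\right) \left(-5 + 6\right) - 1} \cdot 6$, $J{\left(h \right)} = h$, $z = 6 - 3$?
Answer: $-2052 - 108 \sqrt{3} \approx -2239.1$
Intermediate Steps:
$z = 3$
$T = - 2 \sqrt{3}$ ($T = - \frac{1 \sqrt{\left(3 + 1\right) \left(-5 + 6\right) - 1} \cdot 6}{3} = - \frac{1 \sqrt{4 \cdot 1 - 1} \cdot 6}{3} = - \frac{1 \sqrt{4 - 1} \cdot 6}{3} = - \frac{1 \sqrt{3} \cdot 6}{3} = - \frac{\sqrt{3} \cdot 6}{3} = - \frac{6 \sqrt{3}}{3} = - 2 \sqrt{3} \approx -3.4641$)
$54 \left(-38 + T\right) = 54 \left(-38 - 2 \sqrt{3}\right) = -2052 - 108 \sqrt{3}$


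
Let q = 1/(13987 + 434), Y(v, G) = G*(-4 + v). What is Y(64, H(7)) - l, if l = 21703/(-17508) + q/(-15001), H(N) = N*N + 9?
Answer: 4395059782474037/1262498500956 ≈ 3481.2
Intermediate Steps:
H(N) = 9 + N**2 (H(N) = N**2 + 9 = 9 + N**2)
q = 1/14421 ≈ 6.9343e-5
l = -1564999147157/1262498500956 (l = 21703/(-17508) + (1/14421)/(-15001) = 21703*(-1/17508) + (1/14421)*(-1/15001) = -21703/17508 - 1/216329421 = -1564999147157/1262498500956 ≈ -1.2396)
Y(64, H(7)) - l = (9 + 7**2)*(-4 + 64) - 1*(-1564999147157/1262498500956) = (9 + 49)*60 + 1564999147157/1262498500956 = 58*60 + 1564999147157/1262498500956 = 3480 + 1564999147157/1262498500956 = 4395059782474037/1262498500956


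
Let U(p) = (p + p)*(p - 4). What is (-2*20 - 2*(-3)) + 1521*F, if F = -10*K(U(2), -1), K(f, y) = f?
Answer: 121646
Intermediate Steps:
U(p) = 2*p*(-4 + p) (U(p) = (2*p)*(-4 + p) = 2*p*(-4 + p))
F = 80 (F = -20*2*(-4 + 2) = -20*2*(-2) = -10*(-8) = 80)
(-2*20 - 2*(-3)) + 1521*F = (-2*20 - 2*(-3)) + 1521*80 = (-40 + 6) + 121680 = -34 + 121680 = 121646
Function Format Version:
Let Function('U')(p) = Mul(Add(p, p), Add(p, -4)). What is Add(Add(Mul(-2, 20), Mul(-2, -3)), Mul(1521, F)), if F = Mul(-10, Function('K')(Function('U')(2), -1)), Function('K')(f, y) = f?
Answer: 121646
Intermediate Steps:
Function('U')(p) = Mul(2, p, Add(-4, p)) (Function('U')(p) = Mul(Mul(2, p), Add(-4, p)) = Mul(2, p, Add(-4, p)))
F = 80 (F = Mul(-10, Mul(2, 2, Add(-4, 2))) = Mul(-10, Mul(2, 2, -2)) = Mul(-10, -8) = 80)
Add(Add(Mul(-2, 20), Mul(-2, -3)), Mul(1521, F)) = Add(Add(Mul(-2, 20), Mul(-2, -3)), Mul(1521, 80)) = Add(Add(-40, 6), 121680) = Add(-34, 121680) = 121646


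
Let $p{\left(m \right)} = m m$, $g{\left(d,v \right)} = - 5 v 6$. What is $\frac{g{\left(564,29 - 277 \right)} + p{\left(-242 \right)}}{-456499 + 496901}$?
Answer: $\frac{33002}{20201} \approx 1.6337$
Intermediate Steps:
$g{\left(d,v \right)} = - 30 v$
$p{\left(m \right)} = m^{2}$
$\frac{g{\left(564,29 - 277 \right)} + p{\left(-242 \right)}}{-456499 + 496901} = \frac{- 30 \left(29 - 277\right) + \left(-242\right)^{2}}{-456499 + 496901} = \frac{- 30 \left(29 - 277\right) + 58564}{40402} = \left(\left(-30\right) \left(-248\right) + 58564\right) \frac{1}{40402} = \left(7440 + 58564\right) \frac{1}{40402} = 66004 \cdot \frac{1}{40402} = \frac{33002}{20201}$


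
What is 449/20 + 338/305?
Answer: 28741/1220 ≈ 23.558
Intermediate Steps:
449/20 + 338/305 = 28741/1220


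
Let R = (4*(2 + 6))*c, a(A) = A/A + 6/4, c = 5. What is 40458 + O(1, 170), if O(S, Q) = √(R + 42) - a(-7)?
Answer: 80911/2 + √202 ≈ 40470.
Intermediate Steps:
a(A) = 5/2 (a(A) = 1 + 6*(¼) = 1 + 3/2 = 5/2)
R = 160 (R = (4*(2 + 6))*5 = (4*8)*5 = 32*5 = 160)
O(S, Q) = -5/2 + √202 (O(S, Q) = √(160 + 42) - 1*5/2 = √202 - 5/2 = -5/2 + √202)
40458 + O(1, 170) = 40458 + (-5/2 + √202) = 80911/2 + √202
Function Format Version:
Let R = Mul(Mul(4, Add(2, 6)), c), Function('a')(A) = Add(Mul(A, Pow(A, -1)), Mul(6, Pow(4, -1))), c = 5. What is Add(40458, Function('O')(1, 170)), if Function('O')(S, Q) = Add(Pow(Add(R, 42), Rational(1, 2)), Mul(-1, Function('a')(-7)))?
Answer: Add(Rational(80911, 2), Pow(202, Rational(1, 2))) ≈ 40470.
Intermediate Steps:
Function('a')(A) = Rational(5, 2) (Function('a')(A) = Add(1, Mul(6, Rational(1, 4))) = Add(1, Rational(3, 2)) = Rational(5, 2))
R = 160 (R = Mul(Mul(4, Add(2, 6)), 5) = Mul(Mul(4, 8), 5) = Mul(32, 5) = 160)
Function('O')(S, Q) = Add(Rational(-5, 2), Pow(202, Rational(1, 2))) (Function('O')(S, Q) = Add(Pow(Add(160, 42), Rational(1, 2)), Mul(-1, Rational(5, 2))) = Add(Pow(202, Rational(1, 2)), Rational(-5, 2)) = Add(Rational(-5, 2), Pow(202, Rational(1, 2))))
Add(40458, Function('O')(1, 170)) = Add(40458, Add(Rational(-5, 2), Pow(202, Rational(1, 2)))) = Add(Rational(80911, 2), Pow(202, Rational(1, 2)))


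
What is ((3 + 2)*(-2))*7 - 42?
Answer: -112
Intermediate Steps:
((3 + 2)*(-2))*7 - 42 = (5*(-2))*7 - 42 = -10*7 - 42 = -70 - 42 = -112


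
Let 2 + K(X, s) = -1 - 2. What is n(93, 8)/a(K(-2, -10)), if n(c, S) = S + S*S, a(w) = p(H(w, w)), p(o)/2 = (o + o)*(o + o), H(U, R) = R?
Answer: 9/25 ≈ 0.36000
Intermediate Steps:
K(X, s) = -5 (K(X, s) = -2 + (-1 - 2) = -2 - 3 = -5)
p(o) = 8*o² (p(o) = 2*((o + o)*(o + o)) = 2*((2*o)*(2*o)) = 2*(4*o²) = 8*o²)
a(w) = 8*w²
n(c, S) = S + S²
n(93, 8)/a(K(-2, -10)) = (8*(1 + 8))/((8*(-5)²)) = (8*9)/((8*25)) = 72/200 = 72*(1/200) = 9/25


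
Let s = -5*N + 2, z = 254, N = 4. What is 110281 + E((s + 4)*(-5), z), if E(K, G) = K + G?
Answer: 110605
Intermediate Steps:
s = -18 (s = -5*4 + 2 = -20 + 2 = -18)
E(K, G) = G + K
110281 + E((s + 4)*(-5), z) = 110281 + (254 + (-18 + 4)*(-5)) = 110281 + (254 - 14*(-5)) = 110281 + (254 + 70) = 110281 + 324 = 110605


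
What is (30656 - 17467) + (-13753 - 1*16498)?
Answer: -17062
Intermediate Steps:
(30656 - 17467) + (-13753 - 1*16498) = 13189 + (-13753 - 16498) = 13189 - 30251 = -17062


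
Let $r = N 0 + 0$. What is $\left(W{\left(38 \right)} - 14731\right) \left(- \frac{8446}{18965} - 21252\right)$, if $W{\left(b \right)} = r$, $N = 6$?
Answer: $\frac{5937368233606}{18965} \approx 3.1307 \cdot 10^{8}$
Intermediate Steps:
$r = 0$ ($r = 6 \cdot 0 + 0 = 0 + 0 = 0$)
$W{\left(b \right)} = 0$
$\left(W{\left(38 \right)} - 14731\right) \left(- \frac{8446}{18965} - 21252\right) = \left(0 - 14731\right) \left(- \frac{8446}{18965} - 21252\right) = - 14731 \left(\left(-8446\right) \frac{1}{18965} - 21252\right) = - 14731 \left(- \frac{8446}{18965} - 21252\right) = \left(-14731\right) \left(- \frac{403052626}{18965}\right) = \frac{5937368233606}{18965}$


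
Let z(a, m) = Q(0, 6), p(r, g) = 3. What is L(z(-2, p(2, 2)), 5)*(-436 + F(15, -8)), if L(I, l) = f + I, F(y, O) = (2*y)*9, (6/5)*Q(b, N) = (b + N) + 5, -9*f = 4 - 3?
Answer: -13529/9 ≈ -1503.2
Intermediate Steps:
f = -1/9 (f = -(4 - 3)/9 = -1/9*1 = -1/9 ≈ -0.11111)
Q(b, N) = 25/6 + 5*N/6 + 5*b/6 (Q(b, N) = 5*((b + N) + 5)/6 = 5*((N + b) + 5)/6 = 5*(5 + N + b)/6 = 25/6 + 5*N/6 + 5*b/6)
F(y, O) = 18*y
z(a, m) = 55/6 (z(a, m) = 25/6 + (5/6)*6 + (5/6)*0 = 25/6 + 5 + 0 = 55/6)
L(I, l) = -1/9 + I
L(z(-2, p(2, 2)), 5)*(-436 + F(15, -8)) = (-1/9 + 55/6)*(-436 + 18*15) = 163*(-436 + 270)/18 = (163/18)*(-166) = -13529/9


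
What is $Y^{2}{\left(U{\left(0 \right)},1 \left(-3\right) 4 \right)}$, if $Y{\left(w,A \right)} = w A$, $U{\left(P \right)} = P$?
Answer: $0$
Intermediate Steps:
$Y{\left(w,A \right)} = A w$
$Y^{2}{\left(U{\left(0 \right)},1 \left(-3\right) 4 \right)} = \left(1 \left(-3\right) 4 \cdot 0\right)^{2} = \left(\left(-3\right) 4 \cdot 0\right)^{2} = \left(\left(-12\right) 0\right)^{2} = 0^{2} = 0$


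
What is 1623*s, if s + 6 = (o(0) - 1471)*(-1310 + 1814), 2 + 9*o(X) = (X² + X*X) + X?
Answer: -1203457746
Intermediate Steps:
o(X) = -2/9 + X/9 + 2*X²/9 (o(X) = -2/9 + ((X² + X*X) + X)/9 = -2/9 + ((X² + X²) + X)/9 = -2/9 + (2*X² + X)/9 = -2/9 + (X + 2*X²)/9 = -2/9 + (X/9 + 2*X²/9) = -2/9 + X/9 + 2*X²/9)
s = -741502 (s = -6 + ((-2/9 + (⅑)*0 + (2/9)*0²) - 1471)*(-1310 + 1814) = -6 + ((-2/9 + 0 + (2/9)*0) - 1471)*504 = -6 + ((-2/9 + 0 + 0) - 1471)*504 = -6 + (-2/9 - 1471)*504 = -6 - 13241/9*504 = -6 - 741496 = -741502)
1623*s = 1623*(-741502) = -1203457746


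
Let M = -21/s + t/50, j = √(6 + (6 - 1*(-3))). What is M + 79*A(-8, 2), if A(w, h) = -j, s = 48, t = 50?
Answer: 9/16 - 79*√15 ≈ -305.40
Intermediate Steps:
j = √15 (j = √(6 + (6 + 3)) = √(6 + 9) = √15 ≈ 3.8730)
A(w, h) = -√15
M = 9/16 (M = -21/48 + 50/50 = -21*1/48 + 50*(1/50) = -7/16 + 1 = 9/16 ≈ 0.56250)
M + 79*A(-8, 2) = 9/16 + 79*(-√15) = 9/16 - 79*√15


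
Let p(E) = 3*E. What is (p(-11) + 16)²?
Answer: 289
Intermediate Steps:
(p(-11) + 16)² = (3*(-11) + 16)² = (-33 + 16)² = (-17)² = 289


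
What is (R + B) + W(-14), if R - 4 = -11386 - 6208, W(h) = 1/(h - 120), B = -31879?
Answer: -6628847/134 ≈ -49469.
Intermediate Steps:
W(h) = 1/(-120 + h)
R = -17590 (R = 4 + (-11386 - 6208) = 4 - 17594 = -17590)
(R + B) + W(-14) = (-17590 - 31879) + 1/(-120 - 14) = -49469 + 1/(-134) = -49469 - 1/134 = -6628847/134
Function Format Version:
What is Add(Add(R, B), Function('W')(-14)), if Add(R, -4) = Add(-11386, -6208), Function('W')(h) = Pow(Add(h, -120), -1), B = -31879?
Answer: Rational(-6628847, 134) ≈ -49469.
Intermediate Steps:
Function('W')(h) = Pow(Add(-120, h), -1)
R = -17590 (R = Add(4, Add(-11386, -6208)) = Add(4, -17594) = -17590)
Add(Add(R, B), Function('W')(-14)) = Add(Add(-17590, -31879), Pow(Add(-120, -14), -1)) = Add(-49469, Pow(-134, -1)) = Add(-49469, Rational(-1, 134)) = Rational(-6628847, 134)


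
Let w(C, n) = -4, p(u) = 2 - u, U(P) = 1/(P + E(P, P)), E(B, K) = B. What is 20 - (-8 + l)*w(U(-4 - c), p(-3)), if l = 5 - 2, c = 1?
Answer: 0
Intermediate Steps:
U(P) = 1/(2*P) (U(P) = 1/(P + P) = 1/(2*P))
l = 3
20 - (-8 + l)*w(U(-4 - c), p(-3)) = 20 - (-8 + 3)*(-4) = 20 - (-5)*(-4) = 20 - 1*20 = 20 - 20 = 0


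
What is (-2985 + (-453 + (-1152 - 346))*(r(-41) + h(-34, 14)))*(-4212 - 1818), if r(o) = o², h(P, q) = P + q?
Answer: 19558883880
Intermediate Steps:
(-2985 + (-453 + (-1152 - 346))*(r(-41) + h(-34, 14)))*(-4212 - 1818) = (-2985 + (-453 + (-1152 - 346))*((-41)² + (-34 + 14)))*(-4212 - 1818) = (-2985 + (-453 - 1498)*(1681 - 20))*(-6030) = (-2985 - 1951*1661)*(-6030) = (-2985 - 3240611)*(-6030) = -3243596*(-6030) = 19558883880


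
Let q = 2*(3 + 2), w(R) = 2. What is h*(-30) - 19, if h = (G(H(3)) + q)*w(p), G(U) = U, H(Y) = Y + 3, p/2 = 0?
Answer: -979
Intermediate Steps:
p = 0 (p = 2*0 = 0)
H(Y) = 3 + Y
q = 10 (q = 2*5 = 10)
h = 32 (h = ((3 + 3) + 10)*2 = (6 + 10)*2 = 16*2 = 32)
h*(-30) - 19 = 32*(-30) - 19 = -960 - 19 = -979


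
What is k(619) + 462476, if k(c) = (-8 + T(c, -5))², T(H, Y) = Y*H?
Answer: 10091085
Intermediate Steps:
T(H, Y) = H*Y
k(c) = (-8 - 5*c)² (k(c) = (-8 + c*(-5))² = (-8 - 5*c)²)
k(619) + 462476 = (8 + 5*619)² + 462476 = (8 + 3095)² + 462476 = 3103² + 462476 = 9628609 + 462476 = 10091085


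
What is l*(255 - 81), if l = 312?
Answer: 54288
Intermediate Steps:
l*(255 - 81) = 312*(255 - 81) = 312*174 = 54288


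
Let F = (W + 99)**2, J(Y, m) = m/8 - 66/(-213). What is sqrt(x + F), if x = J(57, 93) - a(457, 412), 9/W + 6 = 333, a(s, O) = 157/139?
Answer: sqrt(181764630338442826)/4302884 ≈ 99.082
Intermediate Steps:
a(s, O) = 157/139 (a(s, O) = 157*(1/139) = 157/139)
J(Y, m) = 22/71 + m/8 (J(Y, m) = m*(1/8) - 66*(-1/213) = m/8 + 22/71 = 22/71 + m/8)
W = 3/109 (W = 9/(-6 + 333) = 9/327 = 9*(1/327) = 3/109 ≈ 0.027523)
x = 853105/78952 (x = (22/71 + (1/8)*93) - 1*157/139 = (22/71 + 93/8) - 157/139 = 6779/568 - 157/139 = 853105/78952 ≈ 10.805)
F = 116510436/11881 (F = (3/109 + 99)**2 = (10794/109)**2 = 116510436/11881 ≈ 9806.5)
sqrt(x + F) = sqrt(853105/78952 + 116510436/11881) = sqrt(9208867683577/938028712) = sqrt(181764630338442826)/4302884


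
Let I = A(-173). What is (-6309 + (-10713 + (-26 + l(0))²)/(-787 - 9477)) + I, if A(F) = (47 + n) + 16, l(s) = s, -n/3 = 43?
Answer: -65422963/10264 ≈ -6374.0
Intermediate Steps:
n = -129 (n = -3*43 = -129)
A(F) = -66 (A(F) = (47 - 129) + 16 = -82 + 16 = -66)
I = -66
(-6309 + (-10713 + (-26 + l(0))²)/(-787 - 9477)) + I = (-6309 + (-10713 + (-26 + 0)²)/(-787 - 9477)) - 66 = (-6309 + (-10713 + (-26)²)/(-10264)) - 66 = (-6309 + (-10713 + 676)*(-1/10264)) - 66 = (-6309 - 10037*(-1/10264)) - 66 = (-6309 + 10037/10264) - 66 = -64745539/10264 - 66 = -65422963/10264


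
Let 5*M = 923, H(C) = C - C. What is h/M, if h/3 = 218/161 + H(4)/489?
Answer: 3270/148603 ≈ 0.022005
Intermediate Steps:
H(C) = 0
h = 654/161 (h = 3*(218/161 + 0/489) = 3*(218*(1/161) + 0*(1/489)) = 3*(218/161 + 0) = 3*(218/161) = 654/161 ≈ 4.0621)
M = 923/5 (M = (1/5)*923 = 923/5 ≈ 184.60)
h/M = 654/(161*(923/5)) = (654/161)*(5/923) = 3270/148603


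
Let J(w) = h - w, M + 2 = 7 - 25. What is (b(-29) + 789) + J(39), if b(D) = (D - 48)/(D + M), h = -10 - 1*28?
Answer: 4995/7 ≈ 713.57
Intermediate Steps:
h = -38 (h = -10 - 28 = -38)
M = -20 (M = -2 + (7 - 25) = -2 - 18 = -20)
J(w) = -38 - w
b(D) = (-48 + D)/(-20 + D) (b(D) = (D - 48)/(D - 20) = (-48 + D)/(-20 + D))
(b(-29) + 789) + J(39) = ((-48 - 29)/(-20 - 29) + 789) + (-38 - 1*39) = (-77/(-49) + 789) + (-38 - 39) = (-1/49*(-77) + 789) - 77 = (11/7 + 789) - 77 = 5534/7 - 77 = 4995/7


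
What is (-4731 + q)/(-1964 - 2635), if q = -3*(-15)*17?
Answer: 1322/1533 ≈ 0.86236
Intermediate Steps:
q = 765 (q = 45*17 = 765)
(-4731 + q)/(-1964 - 2635) = (-4731 + 765)/(-1964 - 2635) = -3966/(-4599) = -3966*(-1/4599) = 1322/1533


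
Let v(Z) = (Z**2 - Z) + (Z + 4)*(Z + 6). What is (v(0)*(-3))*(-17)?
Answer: 1224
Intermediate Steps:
v(Z) = Z**2 - Z + (4 + Z)*(6 + Z) (v(Z) = (Z**2 - Z) + (4 + Z)*(6 + Z) = Z**2 - Z + (4 + Z)*(6 + Z))
(v(0)*(-3))*(-17) = ((24 + 2*0**2 + 9*0)*(-3))*(-17) = ((24 + 2*0 + 0)*(-3))*(-17) = ((24 + 0 + 0)*(-3))*(-17) = (24*(-3))*(-17) = -72*(-17) = 1224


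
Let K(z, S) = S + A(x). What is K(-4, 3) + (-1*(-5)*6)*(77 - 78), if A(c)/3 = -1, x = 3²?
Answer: -30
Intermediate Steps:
x = 9
A(c) = -3 (A(c) = 3*(-1) = -3)
K(z, S) = -3 + S (K(z, S) = S - 3 = -3 + S)
K(-4, 3) + (-1*(-5)*6)*(77 - 78) = (-3 + 3) + (-1*(-5)*6)*(77 - 78) = 0 + (5*6)*(-1) = 0 + 30*(-1) = 0 - 30 = -30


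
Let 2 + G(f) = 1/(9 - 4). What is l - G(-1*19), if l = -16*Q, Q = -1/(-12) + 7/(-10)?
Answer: 35/3 ≈ 11.667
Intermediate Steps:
Q = -37/60 (Q = -1*(-1/12) + 7*(-⅒) = 1/12 - 7/10 = -37/60 ≈ -0.61667)
G(f) = -9/5 (G(f) = -2 + 1/(9 - 4) = -2 + 1/5 = -2 + ⅕ = -9/5)
l = 148/15 (l = -16*(-37/60) = 148/15 ≈ 9.8667)
l - G(-1*19) = 148/15 - 1*(-9/5) = 148/15 + 9/5 = 35/3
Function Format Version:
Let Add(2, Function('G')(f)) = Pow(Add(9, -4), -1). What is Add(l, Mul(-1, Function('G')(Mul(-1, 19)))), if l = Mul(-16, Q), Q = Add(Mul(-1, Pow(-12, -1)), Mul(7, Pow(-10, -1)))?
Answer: Rational(35, 3) ≈ 11.667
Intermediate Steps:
Q = Rational(-37, 60) (Q = Add(Mul(-1, Rational(-1, 12)), Mul(7, Rational(-1, 10))) = Add(Rational(1, 12), Rational(-7, 10)) = Rational(-37, 60) ≈ -0.61667)
Function('G')(f) = Rational(-9, 5) (Function('G')(f) = Add(-2, Pow(Add(9, -4), -1)) = Add(-2, Pow(5, -1)) = Add(-2, Rational(1, 5)) = Rational(-9, 5))
l = Rational(148, 15) (l = Mul(-16, Rational(-37, 60)) = Rational(148, 15) ≈ 9.8667)
Add(l, Mul(-1, Function('G')(Mul(-1, 19)))) = Add(Rational(148, 15), Mul(-1, Rational(-9, 5))) = Add(Rational(148, 15), Rational(9, 5)) = Rational(35, 3)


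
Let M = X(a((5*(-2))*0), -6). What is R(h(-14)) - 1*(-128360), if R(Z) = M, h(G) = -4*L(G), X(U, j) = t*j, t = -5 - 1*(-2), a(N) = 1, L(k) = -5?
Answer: 128378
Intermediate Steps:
t = -3 (t = -5 + 2 = -3)
X(U, j) = -3*j
M = 18 (M = -3*(-6) = 18)
h(G) = 20 (h(G) = -4*(-5) = 20)
R(Z) = 18
R(h(-14)) - 1*(-128360) = 18 - 1*(-128360) = 18 + 128360 = 128378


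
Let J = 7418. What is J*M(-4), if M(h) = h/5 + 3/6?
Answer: -11127/5 ≈ -2225.4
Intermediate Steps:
M(h) = ½ + h/5 (M(h) = h*(⅕) + 3*(⅙) = h/5 + ½ = ½ + h/5)
J*M(-4) = 7418*(½ + (⅕)*(-4)) = 7418*(½ - ⅘) = 7418*(-3/10) = -11127/5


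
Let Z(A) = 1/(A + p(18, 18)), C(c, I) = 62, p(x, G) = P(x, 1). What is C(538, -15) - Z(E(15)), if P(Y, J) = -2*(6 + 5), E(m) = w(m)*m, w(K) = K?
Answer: 12585/203 ≈ 61.995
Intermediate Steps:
E(m) = m² (E(m) = m*m = m²)
P(Y, J) = -22 (P(Y, J) = -2*11 = -22)
p(x, G) = -22
Z(A) = 1/(-22 + A) (Z(A) = 1/(A - 22) = 1/(-22 + A))
C(538, -15) - Z(E(15)) = 62 - 1/(-22 + 15²) = 62 - 1/(-22 + 225) = 62 - 1/203 = 12585/203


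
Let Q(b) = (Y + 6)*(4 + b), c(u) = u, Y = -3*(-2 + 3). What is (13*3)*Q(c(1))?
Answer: 585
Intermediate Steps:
Y = -3 (Y = -3*1 = -3)
Q(b) = 12 + 3*b (Q(b) = (-3 + 6)*(4 + b) = 3*(4 + b) = 12 + 3*b)
(13*3)*Q(c(1)) = (13*3)*(12 + 3*1) = 39*(12 + 3) = 39*15 = 585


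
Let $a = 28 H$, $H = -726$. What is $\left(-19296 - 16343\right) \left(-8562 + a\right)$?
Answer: $1029610710$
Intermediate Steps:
$a = -20328$ ($a = 28 \left(-726\right) = -20328$)
$\left(-19296 - 16343\right) \left(-8562 + a\right) = \left(-19296 - 16343\right) \left(-8562 - 20328\right) = \left(-35639\right) \left(-28890\right) = 1029610710$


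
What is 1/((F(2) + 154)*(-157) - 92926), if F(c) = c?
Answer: -1/117418 ≈ -8.5166e-6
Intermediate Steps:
1/((F(2) + 154)*(-157) - 92926) = 1/((2 + 154)*(-157) - 92926) = 1/(156*(-157) - 92926) = 1/(-24492 - 92926) = 1/(-117418) = -1/117418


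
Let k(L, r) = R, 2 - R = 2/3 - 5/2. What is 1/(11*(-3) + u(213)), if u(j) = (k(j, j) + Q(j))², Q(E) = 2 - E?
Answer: 36/1543861 ≈ 2.3318e-5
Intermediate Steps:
R = 23/6 (R = 2 - (2/3 - 5/2) = 2 - (2*(⅓) - 5*½) = 2 - (⅔ - 5/2) = 2 - 1*(-11/6) = 2 + 11/6 = 23/6 ≈ 3.8333)
k(L, r) = 23/6
u(j) = (35/6 - j)² (u(j) = (23/6 + (2 - j))² = (35/6 - j)²)
1/(11*(-3) + u(213)) = 1/(11*(-3) + (-35 + 6*213)²/36) = 1/(-33 + (-35 + 1278)²/36) = 1/(-33 + (1/36)*1243²) = 1/(-33 + (1/36)*1545049) = 1/(-33 + 1545049/36) = 1/(1543861/36) = 36/1543861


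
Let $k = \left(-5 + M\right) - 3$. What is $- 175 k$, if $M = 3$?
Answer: $875$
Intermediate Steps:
$k = -5$ ($k = \left(-5 + 3\right) - 3 = -2 - 3 = -5$)
$- 175 k = \left(-175\right) \left(-5\right) = 875$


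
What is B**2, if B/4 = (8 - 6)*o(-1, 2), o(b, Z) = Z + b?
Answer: 64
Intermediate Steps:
B = 8 (B = 4*((8 - 6)*(2 - 1)) = 4*(2*1) = 4*2 = 8)
B**2 = 8**2 = 64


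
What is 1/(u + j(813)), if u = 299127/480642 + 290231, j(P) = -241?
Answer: 160214/46460557569 ≈ 3.4484e-6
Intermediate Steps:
u = 46499169143/160214 (u = 299127*(1/480642) + 290231 = 99709/160214 + 290231 = 46499169143/160214 ≈ 2.9023e+5)
1/(u + j(813)) = 1/(46499169143/160214 - 241) = 1/(46460557569/160214) = 160214/46460557569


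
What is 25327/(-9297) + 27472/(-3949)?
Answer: -355423507/36713853 ≈ -9.6809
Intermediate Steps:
25327/(-9297) + 27472/(-3949) = 25327*(-1/9297) + 27472*(-1/3949) = -25327/9297 - 27472/3949 = -355423507/36713853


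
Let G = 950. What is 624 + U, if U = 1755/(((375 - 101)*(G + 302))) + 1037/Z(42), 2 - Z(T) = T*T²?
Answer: 466434354589/747501592 ≈ 623.99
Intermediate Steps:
Z(T) = 2 - T³ (Z(T) = 2 - T*T² = 2 - T³)
U = -6638819/747501592 (U = 1755/(((375 - 101)*(950 + 302))) + 1037/(2 - 1*42³) = 1755/((274*1252)) + 1037/(2 - 1*74088) = 1755/343048 + 1037/(2 - 74088) = 1755*(1/343048) + 1037/(-74086) = 1755/343048 + 1037*(-1/74086) = 1755/343048 - 61/4358 = -6638819/747501592 ≈ -0.0088813)
624 + U = 624 - 6638819/747501592 = 466434354589/747501592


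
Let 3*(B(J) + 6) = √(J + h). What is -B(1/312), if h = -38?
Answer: 6 - I*√924690/468 ≈ 6.0 - 2.0547*I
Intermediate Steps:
B(J) = -6 + √(-38 + J)/3 (B(J) = -6 + √(J - 38)/3 = -6 + √(-38 + J)/3)
-B(1/312) = -(-6 + √(-38 + 1/312)/3) = -(-6 + √(-11855/312)/3) = -(-6 + (I*√924690/156)/3) = -(-6 + I*√924690/468) = 6 - I*√924690/468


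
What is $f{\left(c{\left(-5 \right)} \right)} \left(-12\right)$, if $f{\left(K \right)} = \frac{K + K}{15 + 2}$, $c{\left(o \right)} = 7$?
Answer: $- \frac{168}{17} \approx -9.8824$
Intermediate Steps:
$f{\left(K \right)} = \frac{2 K}{17}$
$f{\left(c{\left(-5 \right)} \right)} \left(-12\right) = \frac{2}{17} \cdot 7 \left(-12\right) = \frac{14}{17} \left(-12\right) = - \frac{168}{17}$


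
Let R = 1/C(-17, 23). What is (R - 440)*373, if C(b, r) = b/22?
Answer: -2798246/17 ≈ -1.6460e+5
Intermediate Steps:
C(b, r) = b/22 (C(b, r) = b*(1/22) = b/22)
R = -22/17 (R = 1/((1/22)*(-17)) = 1/(-17/22) = -22/17 ≈ -1.2941)
(R - 440)*373 = (-22/17 - 440)*373 = -7502/17*373 = -2798246/17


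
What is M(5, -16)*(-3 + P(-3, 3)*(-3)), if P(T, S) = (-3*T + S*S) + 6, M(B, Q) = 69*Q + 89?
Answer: 76125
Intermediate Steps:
M(B, Q) = 89 + 69*Q
P(T, S) = 6 + S**2 - 3*T (P(T, S) = (-3*T + S**2) + 6 = (S**2 - 3*T) + 6 = 6 + S**2 - 3*T)
M(5, -16)*(-3 + P(-3, 3)*(-3)) = (89 + 69*(-16))*(-3 + (6 + 3**2 - 3*(-3))*(-3)) = (89 - 1104)*(-3 + (6 + 9 + 9)*(-3)) = -1015*(-3 + 24*(-3)) = -1015*(-3 - 72) = -1015*(-75) = 76125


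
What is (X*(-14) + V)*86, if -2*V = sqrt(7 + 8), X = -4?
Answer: 4816 - 43*sqrt(15) ≈ 4649.5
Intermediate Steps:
V = -sqrt(15)/2 (V = -sqrt(7 + 8)/2 = -sqrt(15)/2 ≈ -1.9365)
(X*(-14) + V)*86 = (-4*(-14) - sqrt(15)/2)*86 = (56 - sqrt(15)/2)*86 = 4816 - 43*sqrt(15)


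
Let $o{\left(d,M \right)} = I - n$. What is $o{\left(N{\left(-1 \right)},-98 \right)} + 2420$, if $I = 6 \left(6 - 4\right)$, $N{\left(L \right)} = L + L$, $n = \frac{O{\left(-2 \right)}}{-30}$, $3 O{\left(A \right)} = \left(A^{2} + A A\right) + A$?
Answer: $\frac{36481}{15} \approx 2432.1$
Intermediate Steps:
$O{\left(A \right)} = \frac{A}{3} + \frac{2 A^{2}}{3}$ ($O{\left(A \right)} = \frac{\left(A^{2} + A A\right) + A}{3} = \frac{\left(A^{2} + A^{2}\right) + A}{3} = \frac{2 A^{2} + A}{3} = \frac{A + 2 A^{2}}{3} = \frac{A}{3} + \frac{2 A^{2}}{3}$)
$n = - \frac{1}{15}$ ($n = \frac{\frac{1}{3} \left(-2\right) \left(1 + 2 \left(-2\right)\right)}{-30} = \frac{1}{3} \left(-2\right) \left(1 - 4\right) \left(- \frac{1}{30}\right) = \frac{1}{3} \left(-2\right) \left(-3\right) \left(- \frac{1}{30}\right) = 2 \left(- \frac{1}{30}\right) = - \frac{1}{15} \approx -0.066667$)
$N{\left(L \right)} = 2 L$
$I = 12$ ($I = 6 \cdot 2 = 12$)
$o{\left(d,M \right)} = \frac{181}{15}$ ($o{\left(d,M \right)} = 12 - - \frac{1}{15} = 12 + \frac{1}{15} = \frac{181}{15}$)
$o{\left(N{\left(-1 \right)},-98 \right)} + 2420 = \frac{181}{15} + 2420 = \frac{36481}{15}$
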